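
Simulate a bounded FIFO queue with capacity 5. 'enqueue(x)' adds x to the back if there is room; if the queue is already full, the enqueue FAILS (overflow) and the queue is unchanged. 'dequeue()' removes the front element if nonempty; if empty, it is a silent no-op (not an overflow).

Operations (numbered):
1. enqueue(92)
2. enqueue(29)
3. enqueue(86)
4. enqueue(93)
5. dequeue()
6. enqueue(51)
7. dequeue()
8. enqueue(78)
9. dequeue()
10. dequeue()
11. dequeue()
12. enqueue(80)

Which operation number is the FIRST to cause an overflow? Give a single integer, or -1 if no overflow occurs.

1. enqueue(92): size=1
2. enqueue(29): size=2
3. enqueue(86): size=3
4. enqueue(93): size=4
5. dequeue(): size=3
6. enqueue(51): size=4
7. dequeue(): size=3
8. enqueue(78): size=4
9. dequeue(): size=3
10. dequeue(): size=2
11. dequeue(): size=1
12. enqueue(80): size=2

Answer: -1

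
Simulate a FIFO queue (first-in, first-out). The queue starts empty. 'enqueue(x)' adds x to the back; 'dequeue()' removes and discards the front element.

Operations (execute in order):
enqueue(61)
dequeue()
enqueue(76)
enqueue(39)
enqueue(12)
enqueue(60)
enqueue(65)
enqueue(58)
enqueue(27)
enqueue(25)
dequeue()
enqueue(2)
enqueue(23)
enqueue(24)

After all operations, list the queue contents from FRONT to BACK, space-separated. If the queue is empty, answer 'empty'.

Answer: 39 12 60 65 58 27 25 2 23 24

Derivation:
enqueue(61): [61]
dequeue(): []
enqueue(76): [76]
enqueue(39): [76, 39]
enqueue(12): [76, 39, 12]
enqueue(60): [76, 39, 12, 60]
enqueue(65): [76, 39, 12, 60, 65]
enqueue(58): [76, 39, 12, 60, 65, 58]
enqueue(27): [76, 39, 12, 60, 65, 58, 27]
enqueue(25): [76, 39, 12, 60, 65, 58, 27, 25]
dequeue(): [39, 12, 60, 65, 58, 27, 25]
enqueue(2): [39, 12, 60, 65, 58, 27, 25, 2]
enqueue(23): [39, 12, 60, 65, 58, 27, 25, 2, 23]
enqueue(24): [39, 12, 60, 65, 58, 27, 25, 2, 23, 24]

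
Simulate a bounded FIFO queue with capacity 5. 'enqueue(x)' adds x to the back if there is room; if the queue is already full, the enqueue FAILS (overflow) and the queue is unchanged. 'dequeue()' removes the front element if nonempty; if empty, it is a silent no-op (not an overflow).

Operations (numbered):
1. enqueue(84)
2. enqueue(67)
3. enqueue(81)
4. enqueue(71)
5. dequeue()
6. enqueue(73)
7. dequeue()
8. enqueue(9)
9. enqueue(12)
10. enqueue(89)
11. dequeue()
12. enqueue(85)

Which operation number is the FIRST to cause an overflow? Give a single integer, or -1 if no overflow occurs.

Answer: 10

Derivation:
1. enqueue(84): size=1
2. enqueue(67): size=2
3. enqueue(81): size=3
4. enqueue(71): size=4
5. dequeue(): size=3
6. enqueue(73): size=4
7. dequeue(): size=3
8. enqueue(9): size=4
9. enqueue(12): size=5
10. enqueue(89): size=5=cap → OVERFLOW (fail)
11. dequeue(): size=4
12. enqueue(85): size=5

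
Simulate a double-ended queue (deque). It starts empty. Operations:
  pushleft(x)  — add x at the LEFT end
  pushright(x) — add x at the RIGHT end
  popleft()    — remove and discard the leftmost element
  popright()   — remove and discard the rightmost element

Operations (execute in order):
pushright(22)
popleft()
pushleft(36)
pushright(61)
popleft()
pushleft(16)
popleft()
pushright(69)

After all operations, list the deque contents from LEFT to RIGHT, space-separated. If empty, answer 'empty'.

pushright(22): [22]
popleft(): []
pushleft(36): [36]
pushright(61): [36, 61]
popleft(): [61]
pushleft(16): [16, 61]
popleft(): [61]
pushright(69): [61, 69]

Answer: 61 69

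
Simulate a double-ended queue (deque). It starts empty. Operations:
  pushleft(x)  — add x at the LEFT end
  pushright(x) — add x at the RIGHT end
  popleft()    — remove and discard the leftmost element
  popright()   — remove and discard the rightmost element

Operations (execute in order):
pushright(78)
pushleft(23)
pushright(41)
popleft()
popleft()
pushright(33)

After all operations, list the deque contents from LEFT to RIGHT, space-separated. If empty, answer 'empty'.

Answer: 41 33

Derivation:
pushright(78): [78]
pushleft(23): [23, 78]
pushright(41): [23, 78, 41]
popleft(): [78, 41]
popleft(): [41]
pushright(33): [41, 33]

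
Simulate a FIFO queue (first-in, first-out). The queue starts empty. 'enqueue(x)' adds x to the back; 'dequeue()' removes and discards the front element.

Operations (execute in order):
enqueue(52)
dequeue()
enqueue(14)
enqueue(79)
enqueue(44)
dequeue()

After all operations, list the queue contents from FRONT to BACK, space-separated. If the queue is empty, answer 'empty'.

enqueue(52): [52]
dequeue(): []
enqueue(14): [14]
enqueue(79): [14, 79]
enqueue(44): [14, 79, 44]
dequeue(): [79, 44]

Answer: 79 44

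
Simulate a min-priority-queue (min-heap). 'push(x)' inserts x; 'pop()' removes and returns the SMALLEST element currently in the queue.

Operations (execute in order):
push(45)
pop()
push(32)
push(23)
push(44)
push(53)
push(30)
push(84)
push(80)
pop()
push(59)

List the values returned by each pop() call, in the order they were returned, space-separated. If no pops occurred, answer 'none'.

push(45): heap contents = [45]
pop() → 45: heap contents = []
push(32): heap contents = [32]
push(23): heap contents = [23, 32]
push(44): heap contents = [23, 32, 44]
push(53): heap contents = [23, 32, 44, 53]
push(30): heap contents = [23, 30, 32, 44, 53]
push(84): heap contents = [23, 30, 32, 44, 53, 84]
push(80): heap contents = [23, 30, 32, 44, 53, 80, 84]
pop() → 23: heap contents = [30, 32, 44, 53, 80, 84]
push(59): heap contents = [30, 32, 44, 53, 59, 80, 84]

Answer: 45 23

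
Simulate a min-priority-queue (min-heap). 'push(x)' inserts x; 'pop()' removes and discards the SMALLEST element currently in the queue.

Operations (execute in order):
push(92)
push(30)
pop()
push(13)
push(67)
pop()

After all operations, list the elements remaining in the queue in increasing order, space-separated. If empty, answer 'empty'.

push(92): heap contents = [92]
push(30): heap contents = [30, 92]
pop() → 30: heap contents = [92]
push(13): heap contents = [13, 92]
push(67): heap contents = [13, 67, 92]
pop() → 13: heap contents = [67, 92]

Answer: 67 92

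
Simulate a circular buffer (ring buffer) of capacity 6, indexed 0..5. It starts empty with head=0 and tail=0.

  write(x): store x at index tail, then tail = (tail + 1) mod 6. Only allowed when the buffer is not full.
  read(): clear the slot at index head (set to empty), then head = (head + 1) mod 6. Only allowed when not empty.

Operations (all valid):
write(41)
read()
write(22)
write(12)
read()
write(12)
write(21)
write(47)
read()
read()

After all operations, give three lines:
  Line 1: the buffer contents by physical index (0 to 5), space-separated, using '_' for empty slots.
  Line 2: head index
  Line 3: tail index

Answer: _ _ _ _ 21 47
4
0

Derivation:
write(41): buf=[41 _ _ _ _ _], head=0, tail=1, size=1
read(): buf=[_ _ _ _ _ _], head=1, tail=1, size=0
write(22): buf=[_ 22 _ _ _ _], head=1, tail=2, size=1
write(12): buf=[_ 22 12 _ _ _], head=1, tail=3, size=2
read(): buf=[_ _ 12 _ _ _], head=2, tail=3, size=1
write(12): buf=[_ _ 12 12 _ _], head=2, tail=4, size=2
write(21): buf=[_ _ 12 12 21 _], head=2, tail=5, size=3
write(47): buf=[_ _ 12 12 21 47], head=2, tail=0, size=4
read(): buf=[_ _ _ 12 21 47], head=3, tail=0, size=3
read(): buf=[_ _ _ _ 21 47], head=4, tail=0, size=2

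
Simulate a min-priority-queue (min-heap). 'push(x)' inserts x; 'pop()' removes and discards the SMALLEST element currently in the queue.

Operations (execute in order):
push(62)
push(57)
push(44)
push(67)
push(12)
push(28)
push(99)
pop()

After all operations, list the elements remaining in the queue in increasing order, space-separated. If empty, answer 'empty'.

push(62): heap contents = [62]
push(57): heap contents = [57, 62]
push(44): heap contents = [44, 57, 62]
push(67): heap contents = [44, 57, 62, 67]
push(12): heap contents = [12, 44, 57, 62, 67]
push(28): heap contents = [12, 28, 44, 57, 62, 67]
push(99): heap contents = [12, 28, 44, 57, 62, 67, 99]
pop() → 12: heap contents = [28, 44, 57, 62, 67, 99]

Answer: 28 44 57 62 67 99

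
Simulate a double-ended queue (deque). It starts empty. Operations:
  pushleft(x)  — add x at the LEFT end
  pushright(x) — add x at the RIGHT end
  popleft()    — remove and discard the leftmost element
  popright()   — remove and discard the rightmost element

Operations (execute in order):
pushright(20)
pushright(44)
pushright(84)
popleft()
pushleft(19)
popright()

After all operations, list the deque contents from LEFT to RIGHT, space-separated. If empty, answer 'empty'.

Answer: 19 44

Derivation:
pushright(20): [20]
pushright(44): [20, 44]
pushright(84): [20, 44, 84]
popleft(): [44, 84]
pushleft(19): [19, 44, 84]
popright(): [19, 44]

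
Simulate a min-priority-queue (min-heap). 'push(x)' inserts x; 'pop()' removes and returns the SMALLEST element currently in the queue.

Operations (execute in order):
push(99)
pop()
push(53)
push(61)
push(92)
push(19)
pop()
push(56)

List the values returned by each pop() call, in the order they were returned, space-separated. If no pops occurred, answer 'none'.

Answer: 99 19

Derivation:
push(99): heap contents = [99]
pop() → 99: heap contents = []
push(53): heap contents = [53]
push(61): heap contents = [53, 61]
push(92): heap contents = [53, 61, 92]
push(19): heap contents = [19, 53, 61, 92]
pop() → 19: heap contents = [53, 61, 92]
push(56): heap contents = [53, 56, 61, 92]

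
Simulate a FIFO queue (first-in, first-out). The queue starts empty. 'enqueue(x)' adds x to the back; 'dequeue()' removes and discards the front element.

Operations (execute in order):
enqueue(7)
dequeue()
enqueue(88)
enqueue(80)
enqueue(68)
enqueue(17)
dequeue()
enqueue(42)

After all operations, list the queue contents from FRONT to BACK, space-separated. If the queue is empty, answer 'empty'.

Answer: 80 68 17 42

Derivation:
enqueue(7): [7]
dequeue(): []
enqueue(88): [88]
enqueue(80): [88, 80]
enqueue(68): [88, 80, 68]
enqueue(17): [88, 80, 68, 17]
dequeue(): [80, 68, 17]
enqueue(42): [80, 68, 17, 42]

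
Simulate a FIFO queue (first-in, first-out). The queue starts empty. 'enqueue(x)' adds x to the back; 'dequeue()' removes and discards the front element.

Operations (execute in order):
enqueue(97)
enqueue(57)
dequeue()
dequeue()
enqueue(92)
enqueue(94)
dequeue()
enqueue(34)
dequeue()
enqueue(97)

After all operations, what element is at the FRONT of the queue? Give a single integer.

enqueue(97): queue = [97]
enqueue(57): queue = [97, 57]
dequeue(): queue = [57]
dequeue(): queue = []
enqueue(92): queue = [92]
enqueue(94): queue = [92, 94]
dequeue(): queue = [94]
enqueue(34): queue = [94, 34]
dequeue(): queue = [34]
enqueue(97): queue = [34, 97]

Answer: 34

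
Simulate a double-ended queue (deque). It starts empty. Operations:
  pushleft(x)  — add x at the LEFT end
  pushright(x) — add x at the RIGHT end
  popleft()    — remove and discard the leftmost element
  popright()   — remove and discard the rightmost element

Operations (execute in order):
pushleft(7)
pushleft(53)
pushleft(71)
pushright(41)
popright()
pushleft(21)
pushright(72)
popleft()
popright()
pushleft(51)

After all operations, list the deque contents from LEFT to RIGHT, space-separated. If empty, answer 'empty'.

pushleft(7): [7]
pushleft(53): [53, 7]
pushleft(71): [71, 53, 7]
pushright(41): [71, 53, 7, 41]
popright(): [71, 53, 7]
pushleft(21): [21, 71, 53, 7]
pushright(72): [21, 71, 53, 7, 72]
popleft(): [71, 53, 7, 72]
popright(): [71, 53, 7]
pushleft(51): [51, 71, 53, 7]

Answer: 51 71 53 7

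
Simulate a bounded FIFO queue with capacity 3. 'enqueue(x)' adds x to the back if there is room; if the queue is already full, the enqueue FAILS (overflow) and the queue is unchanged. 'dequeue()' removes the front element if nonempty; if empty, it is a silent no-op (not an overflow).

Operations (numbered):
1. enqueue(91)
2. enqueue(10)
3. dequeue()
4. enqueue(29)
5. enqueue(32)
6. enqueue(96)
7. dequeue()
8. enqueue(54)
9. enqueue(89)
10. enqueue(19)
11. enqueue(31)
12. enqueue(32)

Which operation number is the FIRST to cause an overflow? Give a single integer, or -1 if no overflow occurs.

1. enqueue(91): size=1
2. enqueue(10): size=2
3. dequeue(): size=1
4. enqueue(29): size=2
5. enqueue(32): size=3
6. enqueue(96): size=3=cap → OVERFLOW (fail)
7. dequeue(): size=2
8. enqueue(54): size=3
9. enqueue(89): size=3=cap → OVERFLOW (fail)
10. enqueue(19): size=3=cap → OVERFLOW (fail)
11. enqueue(31): size=3=cap → OVERFLOW (fail)
12. enqueue(32): size=3=cap → OVERFLOW (fail)

Answer: 6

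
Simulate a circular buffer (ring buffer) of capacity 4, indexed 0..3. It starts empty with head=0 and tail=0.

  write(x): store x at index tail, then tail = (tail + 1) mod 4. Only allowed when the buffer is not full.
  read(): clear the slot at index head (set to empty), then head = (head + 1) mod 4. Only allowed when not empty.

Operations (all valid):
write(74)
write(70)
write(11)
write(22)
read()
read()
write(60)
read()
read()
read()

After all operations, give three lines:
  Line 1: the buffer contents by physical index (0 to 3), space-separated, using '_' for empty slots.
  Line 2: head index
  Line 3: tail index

Answer: _ _ _ _
1
1

Derivation:
write(74): buf=[74 _ _ _], head=0, tail=1, size=1
write(70): buf=[74 70 _ _], head=0, tail=2, size=2
write(11): buf=[74 70 11 _], head=0, tail=3, size=3
write(22): buf=[74 70 11 22], head=0, tail=0, size=4
read(): buf=[_ 70 11 22], head=1, tail=0, size=3
read(): buf=[_ _ 11 22], head=2, tail=0, size=2
write(60): buf=[60 _ 11 22], head=2, tail=1, size=3
read(): buf=[60 _ _ 22], head=3, tail=1, size=2
read(): buf=[60 _ _ _], head=0, tail=1, size=1
read(): buf=[_ _ _ _], head=1, tail=1, size=0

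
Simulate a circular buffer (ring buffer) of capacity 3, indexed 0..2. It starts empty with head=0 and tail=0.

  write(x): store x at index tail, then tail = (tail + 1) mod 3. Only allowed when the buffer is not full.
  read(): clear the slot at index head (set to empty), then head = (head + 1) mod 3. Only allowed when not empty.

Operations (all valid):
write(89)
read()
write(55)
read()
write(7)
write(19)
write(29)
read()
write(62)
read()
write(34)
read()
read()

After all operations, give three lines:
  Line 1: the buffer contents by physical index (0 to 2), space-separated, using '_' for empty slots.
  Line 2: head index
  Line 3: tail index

Answer: 34 _ _
0
1

Derivation:
write(89): buf=[89 _ _], head=0, tail=1, size=1
read(): buf=[_ _ _], head=1, tail=1, size=0
write(55): buf=[_ 55 _], head=1, tail=2, size=1
read(): buf=[_ _ _], head=2, tail=2, size=0
write(7): buf=[_ _ 7], head=2, tail=0, size=1
write(19): buf=[19 _ 7], head=2, tail=1, size=2
write(29): buf=[19 29 7], head=2, tail=2, size=3
read(): buf=[19 29 _], head=0, tail=2, size=2
write(62): buf=[19 29 62], head=0, tail=0, size=3
read(): buf=[_ 29 62], head=1, tail=0, size=2
write(34): buf=[34 29 62], head=1, tail=1, size=3
read(): buf=[34 _ 62], head=2, tail=1, size=2
read(): buf=[34 _ _], head=0, tail=1, size=1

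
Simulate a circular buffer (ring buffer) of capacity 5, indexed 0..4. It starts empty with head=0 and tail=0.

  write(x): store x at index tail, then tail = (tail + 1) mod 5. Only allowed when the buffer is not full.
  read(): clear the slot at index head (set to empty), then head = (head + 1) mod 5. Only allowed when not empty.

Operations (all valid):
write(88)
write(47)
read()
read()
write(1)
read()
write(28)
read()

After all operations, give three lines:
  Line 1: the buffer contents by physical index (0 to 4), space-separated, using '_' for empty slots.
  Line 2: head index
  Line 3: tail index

Answer: _ _ _ _ _
4
4

Derivation:
write(88): buf=[88 _ _ _ _], head=0, tail=1, size=1
write(47): buf=[88 47 _ _ _], head=0, tail=2, size=2
read(): buf=[_ 47 _ _ _], head=1, tail=2, size=1
read(): buf=[_ _ _ _ _], head=2, tail=2, size=0
write(1): buf=[_ _ 1 _ _], head=2, tail=3, size=1
read(): buf=[_ _ _ _ _], head=3, tail=3, size=0
write(28): buf=[_ _ _ 28 _], head=3, tail=4, size=1
read(): buf=[_ _ _ _ _], head=4, tail=4, size=0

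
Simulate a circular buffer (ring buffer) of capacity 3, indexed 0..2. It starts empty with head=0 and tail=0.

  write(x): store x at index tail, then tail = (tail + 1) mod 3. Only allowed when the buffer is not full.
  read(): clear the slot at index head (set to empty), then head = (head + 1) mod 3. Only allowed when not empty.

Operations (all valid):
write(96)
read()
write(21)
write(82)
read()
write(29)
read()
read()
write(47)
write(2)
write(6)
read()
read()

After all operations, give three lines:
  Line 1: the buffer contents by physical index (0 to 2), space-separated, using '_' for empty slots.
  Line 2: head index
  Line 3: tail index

write(96): buf=[96 _ _], head=0, tail=1, size=1
read(): buf=[_ _ _], head=1, tail=1, size=0
write(21): buf=[_ 21 _], head=1, tail=2, size=1
write(82): buf=[_ 21 82], head=1, tail=0, size=2
read(): buf=[_ _ 82], head=2, tail=0, size=1
write(29): buf=[29 _ 82], head=2, tail=1, size=2
read(): buf=[29 _ _], head=0, tail=1, size=1
read(): buf=[_ _ _], head=1, tail=1, size=0
write(47): buf=[_ 47 _], head=1, tail=2, size=1
write(2): buf=[_ 47 2], head=1, tail=0, size=2
write(6): buf=[6 47 2], head=1, tail=1, size=3
read(): buf=[6 _ 2], head=2, tail=1, size=2
read(): buf=[6 _ _], head=0, tail=1, size=1

Answer: 6 _ _
0
1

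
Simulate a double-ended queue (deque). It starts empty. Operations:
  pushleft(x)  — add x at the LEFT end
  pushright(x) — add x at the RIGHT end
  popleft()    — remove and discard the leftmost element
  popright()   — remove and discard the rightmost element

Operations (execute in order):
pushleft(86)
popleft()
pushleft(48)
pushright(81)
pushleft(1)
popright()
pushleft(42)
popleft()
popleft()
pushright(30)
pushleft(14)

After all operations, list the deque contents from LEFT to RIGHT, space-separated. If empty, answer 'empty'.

Answer: 14 48 30

Derivation:
pushleft(86): [86]
popleft(): []
pushleft(48): [48]
pushright(81): [48, 81]
pushleft(1): [1, 48, 81]
popright(): [1, 48]
pushleft(42): [42, 1, 48]
popleft(): [1, 48]
popleft(): [48]
pushright(30): [48, 30]
pushleft(14): [14, 48, 30]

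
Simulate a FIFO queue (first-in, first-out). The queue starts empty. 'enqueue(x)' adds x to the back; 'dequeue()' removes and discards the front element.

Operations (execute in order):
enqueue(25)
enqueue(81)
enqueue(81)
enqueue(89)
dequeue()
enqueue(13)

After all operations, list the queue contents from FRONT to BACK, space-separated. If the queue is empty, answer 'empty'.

enqueue(25): [25]
enqueue(81): [25, 81]
enqueue(81): [25, 81, 81]
enqueue(89): [25, 81, 81, 89]
dequeue(): [81, 81, 89]
enqueue(13): [81, 81, 89, 13]

Answer: 81 81 89 13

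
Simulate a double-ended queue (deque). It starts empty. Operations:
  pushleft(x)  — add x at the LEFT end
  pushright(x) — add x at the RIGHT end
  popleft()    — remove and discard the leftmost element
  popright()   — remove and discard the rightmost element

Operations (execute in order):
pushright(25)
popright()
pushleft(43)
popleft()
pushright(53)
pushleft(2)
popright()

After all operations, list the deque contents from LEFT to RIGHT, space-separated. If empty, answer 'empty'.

pushright(25): [25]
popright(): []
pushleft(43): [43]
popleft(): []
pushright(53): [53]
pushleft(2): [2, 53]
popright(): [2]

Answer: 2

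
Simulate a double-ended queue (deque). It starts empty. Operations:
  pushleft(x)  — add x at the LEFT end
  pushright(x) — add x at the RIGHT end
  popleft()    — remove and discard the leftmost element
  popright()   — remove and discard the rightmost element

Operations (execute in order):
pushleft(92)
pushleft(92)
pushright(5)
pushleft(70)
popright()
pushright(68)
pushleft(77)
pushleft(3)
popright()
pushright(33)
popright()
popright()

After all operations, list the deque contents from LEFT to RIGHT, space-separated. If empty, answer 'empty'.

Answer: 3 77 70 92

Derivation:
pushleft(92): [92]
pushleft(92): [92, 92]
pushright(5): [92, 92, 5]
pushleft(70): [70, 92, 92, 5]
popright(): [70, 92, 92]
pushright(68): [70, 92, 92, 68]
pushleft(77): [77, 70, 92, 92, 68]
pushleft(3): [3, 77, 70, 92, 92, 68]
popright(): [3, 77, 70, 92, 92]
pushright(33): [3, 77, 70, 92, 92, 33]
popright(): [3, 77, 70, 92, 92]
popright(): [3, 77, 70, 92]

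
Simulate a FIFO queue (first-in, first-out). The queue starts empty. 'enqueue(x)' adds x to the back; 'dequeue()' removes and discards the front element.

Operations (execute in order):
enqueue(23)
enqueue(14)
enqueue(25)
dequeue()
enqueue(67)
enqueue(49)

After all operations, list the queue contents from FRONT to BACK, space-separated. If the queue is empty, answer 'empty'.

Answer: 14 25 67 49

Derivation:
enqueue(23): [23]
enqueue(14): [23, 14]
enqueue(25): [23, 14, 25]
dequeue(): [14, 25]
enqueue(67): [14, 25, 67]
enqueue(49): [14, 25, 67, 49]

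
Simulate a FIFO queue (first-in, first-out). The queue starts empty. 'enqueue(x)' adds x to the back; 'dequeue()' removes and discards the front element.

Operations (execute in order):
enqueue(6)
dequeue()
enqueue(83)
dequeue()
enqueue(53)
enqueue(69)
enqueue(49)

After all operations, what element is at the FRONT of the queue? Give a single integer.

enqueue(6): queue = [6]
dequeue(): queue = []
enqueue(83): queue = [83]
dequeue(): queue = []
enqueue(53): queue = [53]
enqueue(69): queue = [53, 69]
enqueue(49): queue = [53, 69, 49]

Answer: 53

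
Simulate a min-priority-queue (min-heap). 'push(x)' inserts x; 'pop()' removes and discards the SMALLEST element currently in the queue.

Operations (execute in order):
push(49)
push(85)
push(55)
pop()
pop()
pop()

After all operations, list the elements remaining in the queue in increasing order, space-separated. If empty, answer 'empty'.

Answer: empty

Derivation:
push(49): heap contents = [49]
push(85): heap contents = [49, 85]
push(55): heap contents = [49, 55, 85]
pop() → 49: heap contents = [55, 85]
pop() → 55: heap contents = [85]
pop() → 85: heap contents = []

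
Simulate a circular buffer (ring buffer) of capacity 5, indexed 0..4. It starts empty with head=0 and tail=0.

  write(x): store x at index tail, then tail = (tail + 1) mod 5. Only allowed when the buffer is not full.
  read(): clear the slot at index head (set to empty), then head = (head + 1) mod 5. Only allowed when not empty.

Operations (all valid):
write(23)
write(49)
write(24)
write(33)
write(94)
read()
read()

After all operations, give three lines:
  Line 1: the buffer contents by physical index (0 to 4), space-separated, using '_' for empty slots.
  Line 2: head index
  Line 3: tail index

Answer: _ _ 24 33 94
2
0

Derivation:
write(23): buf=[23 _ _ _ _], head=0, tail=1, size=1
write(49): buf=[23 49 _ _ _], head=0, tail=2, size=2
write(24): buf=[23 49 24 _ _], head=0, tail=3, size=3
write(33): buf=[23 49 24 33 _], head=0, tail=4, size=4
write(94): buf=[23 49 24 33 94], head=0, tail=0, size=5
read(): buf=[_ 49 24 33 94], head=1, tail=0, size=4
read(): buf=[_ _ 24 33 94], head=2, tail=0, size=3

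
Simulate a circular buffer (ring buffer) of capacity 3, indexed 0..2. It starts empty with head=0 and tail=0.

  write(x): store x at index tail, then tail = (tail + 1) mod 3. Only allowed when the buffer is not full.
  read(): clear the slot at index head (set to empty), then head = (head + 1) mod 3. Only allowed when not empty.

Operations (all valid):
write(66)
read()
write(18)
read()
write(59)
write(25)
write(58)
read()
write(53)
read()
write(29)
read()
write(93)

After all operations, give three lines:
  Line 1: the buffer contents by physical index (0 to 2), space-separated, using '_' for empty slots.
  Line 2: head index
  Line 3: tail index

Answer: 29 93 53
2
2

Derivation:
write(66): buf=[66 _ _], head=0, tail=1, size=1
read(): buf=[_ _ _], head=1, tail=1, size=0
write(18): buf=[_ 18 _], head=1, tail=2, size=1
read(): buf=[_ _ _], head=2, tail=2, size=0
write(59): buf=[_ _ 59], head=2, tail=0, size=1
write(25): buf=[25 _ 59], head=2, tail=1, size=2
write(58): buf=[25 58 59], head=2, tail=2, size=3
read(): buf=[25 58 _], head=0, tail=2, size=2
write(53): buf=[25 58 53], head=0, tail=0, size=3
read(): buf=[_ 58 53], head=1, tail=0, size=2
write(29): buf=[29 58 53], head=1, tail=1, size=3
read(): buf=[29 _ 53], head=2, tail=1, size=2
write(93): buf=[29 93 53], head=2, tail=2, size=3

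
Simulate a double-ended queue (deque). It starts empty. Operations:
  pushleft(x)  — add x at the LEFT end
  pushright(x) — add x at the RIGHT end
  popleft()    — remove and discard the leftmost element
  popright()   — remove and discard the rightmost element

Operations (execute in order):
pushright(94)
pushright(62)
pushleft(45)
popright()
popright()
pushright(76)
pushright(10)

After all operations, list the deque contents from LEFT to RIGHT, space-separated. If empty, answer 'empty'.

Answer: 45 76 10

Derivation:
pushright(94): [94]
pushright(62): [94, 62]
pushleft(45): [45, 94, 62]
popright(): [45, 94]
popright(): [45]
pushright(76): [45, 76]
pushright(10): [45, 76, 10]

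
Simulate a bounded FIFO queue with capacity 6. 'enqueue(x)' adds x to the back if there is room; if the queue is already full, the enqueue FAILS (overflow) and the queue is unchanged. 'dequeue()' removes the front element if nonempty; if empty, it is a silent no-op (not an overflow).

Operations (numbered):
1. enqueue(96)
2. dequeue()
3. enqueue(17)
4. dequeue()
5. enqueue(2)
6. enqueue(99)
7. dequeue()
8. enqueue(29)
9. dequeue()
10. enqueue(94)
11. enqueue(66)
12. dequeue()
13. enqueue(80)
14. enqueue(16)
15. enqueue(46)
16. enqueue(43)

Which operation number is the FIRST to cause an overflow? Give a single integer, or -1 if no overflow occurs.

Answer: -1

Derivation:
1. enqueue(96): size=1
2. dequeue(): size=0
3. enqueue(17): size=1
4. dequeue(): size=0
5. enqueue(2): size=1
6. enqueue(99): size=2
7. dequeue(): size=1
8. enqueue(29): size=2
9. dequeue(): size=1
10. enqueue(94): size=2
11. enqueue(66): size=3
12. dequeue(): size=2
13. enqueue(80): size=3
14. enqueue(16): size=4
15. enqueue(46): size=5
16. enqueue(43): size=6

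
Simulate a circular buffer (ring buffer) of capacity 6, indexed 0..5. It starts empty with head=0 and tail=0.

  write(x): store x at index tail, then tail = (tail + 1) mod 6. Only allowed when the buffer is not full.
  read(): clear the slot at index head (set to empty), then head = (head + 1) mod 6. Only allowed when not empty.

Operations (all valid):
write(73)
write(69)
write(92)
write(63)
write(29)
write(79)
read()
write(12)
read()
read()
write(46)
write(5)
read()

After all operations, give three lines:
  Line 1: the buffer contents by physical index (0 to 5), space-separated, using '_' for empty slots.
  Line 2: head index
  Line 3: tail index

write(73): buf=[73 _ _ _ _ _], head=0, tail=1, size=1
write(69): buf=[73 69 _ _ _ _], head=0, tail=2, size=2
write(92): buf=[73 69 92 _ _ _], head=0, tail=3, size=3
write(63): buf=[73 69 92 63 _ _], head=0, tail=4, size=4
write(29): buf=[73 69 92 63 29 _], head=0, tail=5, size=5
write(79): buf=[73 69 92 63 29 79], head=0, tail=0, size=6
read(): buf=[_ 69 92 63 29 79], head=1, tail=0, size=5
write(12): buf=[12 69 92 63 29 79], head=1, tail=1, size=6
read(): buf=[12 _ 92 63 29 79], head=2, tail=1, size=5
read(): buf=[12 _ _ 63 29 79], head=3, tail=1, size=4
write(46): buf=[12 46 _ 63 29 79], head=3, tail=2, size=5
write(5): buf=[12 46 5 63 29 79], head=3, tail=3, size=6
read(): buf=[12 46 5 _ 29 79], head=4, tail=3, size=5

Answer: 12 46 5 _ 29 79
4
3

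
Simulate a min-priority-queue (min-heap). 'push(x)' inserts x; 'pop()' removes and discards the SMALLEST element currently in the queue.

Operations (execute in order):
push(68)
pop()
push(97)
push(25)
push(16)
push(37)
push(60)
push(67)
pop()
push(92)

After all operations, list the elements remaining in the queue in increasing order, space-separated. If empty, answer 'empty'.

Answer: 25 37 60 67 92 97

Derivation:
push(68): heap contents = [68]
pop() → 68: heap contents = []
push(97): heap contents = [97]
push(25): heap contents = [25, 97]
push(16): heap contents = [16, 25, 97]
push(37): heap contents = [16, 25, 37, 97]
push(60): heap contents = [16, 25, 37, 60, 97]
push(67): heap contents = [16, 25, 37, 60, 67, 97]
pop() → 16: heap contents = [25, 37, 60, 67, 97]
push(92): heap contents = [25, 37, 60, 67, 92, 97]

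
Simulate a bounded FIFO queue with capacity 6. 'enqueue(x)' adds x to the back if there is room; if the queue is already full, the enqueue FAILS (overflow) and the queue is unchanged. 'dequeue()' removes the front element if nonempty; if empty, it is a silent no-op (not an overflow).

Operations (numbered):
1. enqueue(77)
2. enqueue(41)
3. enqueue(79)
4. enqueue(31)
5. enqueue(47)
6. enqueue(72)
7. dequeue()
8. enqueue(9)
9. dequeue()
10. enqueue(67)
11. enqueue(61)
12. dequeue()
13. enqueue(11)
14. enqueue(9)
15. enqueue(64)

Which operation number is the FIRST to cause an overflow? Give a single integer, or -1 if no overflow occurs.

1. enqueue(77): size=1
2. enqueue(41): size=2
3. enqueue(79): size=3
4. enqueue(31): size=4
5. enqueue(47): size=5
6. enqueue(72): size=6
7. dequeue(): size=5
8. enqueue(9): size=6
9. dequeue(): size=5
10. enqueue(67): size=6
11. enqueue(61): size=6=cap → OVERFLOW (fail)
12. dequeue(): size=5
13. enqueue(11): size=6
14. enqueue(9): size=6=cap → OVERFLOW (fail)
15. enqueue(64): size=6=cap → OVERFLOW (fail)

Answer: 11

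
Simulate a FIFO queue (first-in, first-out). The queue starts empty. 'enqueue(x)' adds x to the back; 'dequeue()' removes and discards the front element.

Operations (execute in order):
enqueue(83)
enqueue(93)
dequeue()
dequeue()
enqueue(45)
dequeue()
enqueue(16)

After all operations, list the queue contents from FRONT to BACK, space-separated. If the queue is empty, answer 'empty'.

Answer: 16

Derivation:
enqueue(83): [83]
enqueue(93): [83, 93]
dequeue(): [93]
dequeue(): []
enqueue(45): [45]
dequeue(): []
enqueue(16): [16]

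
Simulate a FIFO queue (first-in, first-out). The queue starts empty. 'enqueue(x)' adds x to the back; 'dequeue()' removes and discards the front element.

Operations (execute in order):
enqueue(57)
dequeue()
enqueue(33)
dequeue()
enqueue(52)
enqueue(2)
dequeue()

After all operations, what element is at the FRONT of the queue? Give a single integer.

Answer: 2

Derivation:
enqueue(57): queue = [57]
dequeue(): queue = []
enqueue(33): queue = [33]
dequeue(): queue = []
enqueue(52): queue = [52]
enqueue(2): queue = [52, 2]
dequeue(): queue = [2]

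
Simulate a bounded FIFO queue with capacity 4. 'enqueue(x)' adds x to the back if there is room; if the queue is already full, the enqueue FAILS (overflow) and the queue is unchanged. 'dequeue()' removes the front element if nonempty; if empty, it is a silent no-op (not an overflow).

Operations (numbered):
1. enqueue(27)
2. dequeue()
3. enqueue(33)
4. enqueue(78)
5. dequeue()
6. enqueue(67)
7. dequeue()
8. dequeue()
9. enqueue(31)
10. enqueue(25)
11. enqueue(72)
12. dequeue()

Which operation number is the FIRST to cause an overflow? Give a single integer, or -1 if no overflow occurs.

Answer: -1

Derivation:
1. enqueue(27): size=1
2. dequeue(): size=0
3. enqueue(33): size=1
4. enqueue(78): size=2
5. dequeue(): size=1
6. enqueue(67): size=2
7. dequeue(): size=1
8. dequeue(): size=0
9. enqueue(31): size=1
10. enqueue(25): size=2
11. enqueue(72): size=3
12. dequeue(): size=2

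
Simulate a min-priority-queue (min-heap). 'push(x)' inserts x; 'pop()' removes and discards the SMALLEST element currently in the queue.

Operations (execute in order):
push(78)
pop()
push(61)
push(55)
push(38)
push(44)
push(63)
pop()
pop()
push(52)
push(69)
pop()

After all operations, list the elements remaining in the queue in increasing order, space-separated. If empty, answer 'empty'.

Answer: 55 61 63 69

Derivation:
push(78): heap contents = [78]
pop() → 78: heap contents = []
push(61): heap contents = [61]
push(55): heap contents = [55, 61]
push(38): heap contents = [38, 55, 61]
push(44): heap contents = [38, 44, 55, 61]
push(63): heap contents = [38, 44, 55, 61, 63]
pop() → 38: heap contents = [44, 55, 61, 63]
pop() → 44: heap contents = [55, 61, 63]
push(52): heap contents = [52, 55, 61, 63]
push(69): heap contents = [52, 55, 61, 63, 69]
pop() → 52: heap contents = [55, 61, 63, 69]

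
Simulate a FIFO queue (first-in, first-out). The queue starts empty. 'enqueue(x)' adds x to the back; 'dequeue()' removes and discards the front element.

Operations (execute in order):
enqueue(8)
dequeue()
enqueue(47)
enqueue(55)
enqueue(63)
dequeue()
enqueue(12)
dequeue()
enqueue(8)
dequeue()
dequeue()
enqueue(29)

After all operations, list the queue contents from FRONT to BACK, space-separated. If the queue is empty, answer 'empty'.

Answer: 8 29

Derivation:
enqueue(8): [8]
dequeue(): []
enqueue(47): [47]
enqueue(55): [47, 55]
enqueue(63): [47, 55, 63]
dequeue(): [55, 63]
enqueue(12): [55, 63, 12]
dequeue(): [63, 12]
enqueue(8): [63, 12, 8]
dequeue(): [12, 8]
dequeue(): [8]
enqueue(29): [8, 29]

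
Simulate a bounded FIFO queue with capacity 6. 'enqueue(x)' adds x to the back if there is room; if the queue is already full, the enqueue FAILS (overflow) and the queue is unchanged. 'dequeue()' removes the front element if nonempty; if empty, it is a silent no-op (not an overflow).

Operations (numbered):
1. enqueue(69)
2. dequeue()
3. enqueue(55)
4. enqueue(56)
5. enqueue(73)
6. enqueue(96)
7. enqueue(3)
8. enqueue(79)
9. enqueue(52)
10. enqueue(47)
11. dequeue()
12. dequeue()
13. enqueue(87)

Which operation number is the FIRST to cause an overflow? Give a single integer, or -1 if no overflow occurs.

Answer: 9

Derivation:
1. enqueue(69): size=1
2. dequeue(): size=0
3. enqueue(55): size=1
4. enqueue(56): size=2
5. enqueue(73): size=3
6. enqueue(96): size=4
7. enqueue(3): size=5
8. enqueue(79): size=6
9. enqueue(52): size=6=cap → OVERFLOW (fail)
10. enqueue(47): size=6=cap → OVERFLOW (fail)
11. dequeue(): size=5
12. dequeue(): size=4
13. enqueue(87): size=5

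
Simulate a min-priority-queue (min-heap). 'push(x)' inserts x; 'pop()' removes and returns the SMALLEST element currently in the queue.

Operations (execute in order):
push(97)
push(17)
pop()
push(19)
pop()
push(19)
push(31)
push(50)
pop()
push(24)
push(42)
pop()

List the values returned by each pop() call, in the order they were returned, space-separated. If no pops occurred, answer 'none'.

Answer: 17 19 19 24

Derivation:
push(97): heap contents = [97]
push(17): heap contents = [17, 97]
pop() → 17: heap contents = [97]
push(19): heap contents = [19, 97]
pop() → 19: heap contents = [97]
push(19): heap contents = [19, 97]
push(31): heap contents = [19, 31, 97]
push(50): heap contents = [19, 31, 50, 97]
pop() → 19: heap contents = [31, 50, 97]
push(24): heap contents = [24, 31, 50, 97]
push(42): heap contents = [24, 31, 42, 50, 97]
pop() → 24: heap contents = [31, 42, 50, 97]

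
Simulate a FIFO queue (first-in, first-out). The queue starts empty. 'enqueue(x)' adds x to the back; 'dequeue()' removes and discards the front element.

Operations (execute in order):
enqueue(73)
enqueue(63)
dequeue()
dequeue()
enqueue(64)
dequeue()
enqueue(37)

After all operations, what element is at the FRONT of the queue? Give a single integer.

enqueue(73): queue = [73]
enqueue(63): queue = [73, 63]
dequeue(): queue = [63]
dequeue(): queue = []
enqueue(64): queue = [64]
dequeue(): queue = []
enqueue(37): queue = [37]

Answer: 37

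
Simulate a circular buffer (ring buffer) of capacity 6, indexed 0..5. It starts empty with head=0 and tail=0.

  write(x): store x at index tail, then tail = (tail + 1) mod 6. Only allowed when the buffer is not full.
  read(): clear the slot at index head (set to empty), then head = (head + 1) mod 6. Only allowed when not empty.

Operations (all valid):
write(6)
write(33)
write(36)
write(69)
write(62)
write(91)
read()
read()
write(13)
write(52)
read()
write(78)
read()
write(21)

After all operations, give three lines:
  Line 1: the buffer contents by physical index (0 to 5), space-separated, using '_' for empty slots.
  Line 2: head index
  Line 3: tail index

Answer: 13 52 78 21 62 91
4
4

Derivation:
write(6): buf=[6 _ _ _ _ _], head=0, tail=1, size=1
write(33): buf=[6 33 _ _ _ _], head=0, tail=2, size=2
write(36): buf=[6 33 36 _ _ _], head=0, tail=3, size=3
write(69): buf=[6 33 36 69 _ _], head=0, tail=4, size=4
write(62): buf=[6 33 36 69 62 _], head=0, tail=5, size=5
write(91): buf=[6 33 36 69 62 91], head=0, tail=0, size=6
read(): buf=[_ 33 36 69 62 91], head=1, tail=0, size=5
read(): buf=[_ _ 36 69 62 91], head=2, tail=0, size=4
write(13): buf=[13 _ 36 69 62 91], head=2, tail=1, size=5
write(52): buf=[13 52 36 69 62 91], head=2, tail=2, size=6
read(): buf=[13 52 _ 69 62 91], head=3, tail=2, size=5
write(78): buf=[13 52 78 69 62 91], head=3, tail=3, size=6
read(): buf=[13 52 78 _ 62 91], head=4, tail=3, size=5
write(21): buf=[13 52 78 21 62 91], head=4, tail=4, size=6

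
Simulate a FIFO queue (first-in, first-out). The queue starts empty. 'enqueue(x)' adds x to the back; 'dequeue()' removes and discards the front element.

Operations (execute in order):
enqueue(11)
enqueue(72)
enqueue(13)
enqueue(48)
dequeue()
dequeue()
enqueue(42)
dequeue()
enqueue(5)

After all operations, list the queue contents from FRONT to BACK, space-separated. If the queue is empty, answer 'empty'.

Answer: 48 42 5

Derivation:
enqueue(11): [11]
enqueue(72): [11, 72]
enqueue(13): [11, 72, 13]
enqueue(48): [11, 72, 13, 48]
dequeue(): [72, 13, 48]
dequeue(): [13, 48]
enqueue(42): [13, 48, 42]
dequeue(): [48, 42]
enqueue(5): [48, 42, 5]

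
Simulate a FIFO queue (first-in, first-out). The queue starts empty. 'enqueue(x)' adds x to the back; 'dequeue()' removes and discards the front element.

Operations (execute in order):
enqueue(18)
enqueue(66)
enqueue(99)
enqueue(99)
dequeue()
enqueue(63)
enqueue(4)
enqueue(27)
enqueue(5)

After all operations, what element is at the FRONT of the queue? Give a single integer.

enqueue(18): queue = [18]
enqueue(66): queue = [18, 66]
enqueue(99): queue = [18, 66, 99]
enqueue(99): queue = [18, 66, 99, 99]
dequeue(): queue = [66, 99, 99]
enqueue(63): queue = [66, 99, 99, 63]
enqueue(4): queue = [66, 99, 99, 63, 4]
enqueue(27): queue = [66, 99, 99, 63, 4, 27]
enqueue(5): queue = [66, 99, 99, 63, 4, 27, 5]

Answer: 66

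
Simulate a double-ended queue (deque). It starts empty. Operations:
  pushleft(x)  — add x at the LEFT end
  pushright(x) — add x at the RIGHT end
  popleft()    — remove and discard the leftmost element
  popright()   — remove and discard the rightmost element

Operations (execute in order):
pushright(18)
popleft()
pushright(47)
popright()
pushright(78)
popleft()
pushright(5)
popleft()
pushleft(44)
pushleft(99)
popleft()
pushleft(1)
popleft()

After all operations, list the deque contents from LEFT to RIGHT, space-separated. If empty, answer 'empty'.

pushright(18): [18]
popleft(): []
pushright(47): [47]
popright(): []
pushright(78): [78]
popleft(): []
pushright(5): [5]
popleft(): []
pushleft(44): [44]
pushleft(99): [99, 44]
popleft(): [44]
pushleft(1): [1, 44]
popleft(): [44]

Answer: 44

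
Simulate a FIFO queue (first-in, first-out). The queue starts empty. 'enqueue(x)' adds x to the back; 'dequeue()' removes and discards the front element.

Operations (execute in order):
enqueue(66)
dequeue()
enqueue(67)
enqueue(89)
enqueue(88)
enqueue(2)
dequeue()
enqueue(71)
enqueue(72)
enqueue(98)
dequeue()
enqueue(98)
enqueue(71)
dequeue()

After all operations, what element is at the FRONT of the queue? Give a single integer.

Answer: 2

Derivation:
enqueue(66): queue = [66]
dequeue(): queue = []
enqueue(67): queue = [67]
enqueue(89): queue = [67, 89]
enqueue(88): queue = [67, 89, 88]
enqueue(2): queue = [67, 89, 88, 2]
dequeue(): queue = [89, 88, 2]
enqueue(71): queue = [89, 88, 2, 71]
enqueue(72): queue = [89, 88, 2, 71, 72]
enqueue(98): queue = [89, 88, 2, 71, 72, 98]
dequeue(): queue = [88, 2, 71, 72, 98]
enqueue(98): queue = [88, 2, 71, 72, 98, 98]
enqueue(71): queue = [88, 2, 71, 72, 98, 98, 71]
dequeue(): queue = [2, 71, 72, 98, 98, 71]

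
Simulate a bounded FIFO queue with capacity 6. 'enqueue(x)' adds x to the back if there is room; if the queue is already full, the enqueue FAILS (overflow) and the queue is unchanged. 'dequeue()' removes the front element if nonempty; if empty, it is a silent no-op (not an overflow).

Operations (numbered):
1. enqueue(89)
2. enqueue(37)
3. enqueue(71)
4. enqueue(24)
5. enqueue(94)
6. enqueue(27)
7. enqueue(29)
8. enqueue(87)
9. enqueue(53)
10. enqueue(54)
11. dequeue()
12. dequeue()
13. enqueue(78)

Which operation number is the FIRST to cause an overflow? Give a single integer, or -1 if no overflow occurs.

Answer: 7

Derivation:
1. enqueue(89): size=1
2. enqueue(37): size=2
3. enqueue(71): size=3
4. enqueue(24): size=4
5. enqueue(94): size=5
6. enqueue(27): size=6
7. enqueue(29): size=6=cap → OVERFLOW (fail)
8. enqueue(87): size=6=cap → OVERFLOW (fail)
9. enqueue(53): size=6=cap → OVERFLOW (fail)
10. enqueue(54): size=6=cap → OVERFLOW (fail)
11. dequeue(): size=5
12. dequeue(): size=4
13. enqueue(78): size=5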